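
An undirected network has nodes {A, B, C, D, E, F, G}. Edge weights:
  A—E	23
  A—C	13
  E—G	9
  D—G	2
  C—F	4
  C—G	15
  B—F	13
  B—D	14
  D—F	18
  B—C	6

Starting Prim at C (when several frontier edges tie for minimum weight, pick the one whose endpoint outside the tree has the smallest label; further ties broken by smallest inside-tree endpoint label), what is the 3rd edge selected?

Grow the tree from C using Prim:
Step 1: frontier [C—F 4, B—C 6, A—C 13, C—G 15] → take C—F (4); add F.
Step 2: frontier [B—C 6, A—C 13, C—G 15, B—F 13, D—F 18] → take B—C (6); add B.
Step 3: frontier [B—D 14, A—C 13, C—G 15, D—F 18] → take A—C (13); add A.
Step 4: frontier [A—E 23, B—D 14, C—G 15, D—F 18] → take B—D (14); add D.
Step 5: frontier [A—E 23, C—G 15, D—G 2] → take D—G (2); add G.
Step 6: frontier [A—E 23, E—G 9] → take E—G (9); add E.
The 3rd edge added is A—C.

A-C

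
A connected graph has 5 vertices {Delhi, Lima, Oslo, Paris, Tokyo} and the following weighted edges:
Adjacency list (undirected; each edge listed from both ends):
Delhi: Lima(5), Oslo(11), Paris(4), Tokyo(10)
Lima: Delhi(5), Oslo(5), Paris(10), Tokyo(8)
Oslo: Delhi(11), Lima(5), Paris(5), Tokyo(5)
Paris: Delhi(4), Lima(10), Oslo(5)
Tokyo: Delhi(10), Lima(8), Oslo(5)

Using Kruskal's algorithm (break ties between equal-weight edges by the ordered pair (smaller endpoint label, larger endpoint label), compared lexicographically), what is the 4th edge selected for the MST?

Oslo-Tokyo

Kruskal's algorithm — process edges by increasing weight (ties by edge label):
Delhi–Paris (4): add. Components now {Delhi,Paris} {Tokyo} {Lima} {Oslo}
Delhi–Lima (5): add. Components now {Delhi,Lima,Paris} {Tokyo} {Oslo}
Lima–Oslo (5): add. Components now {Delhi,Lima,Oslo,Paris} {Tokyo}
Oslo–Paris (5): skip — Paris and Oslo already connected.
Oslo–Tokyo (5): add. Components now {Delhi,Lima,Oslo,Paris,Tokyo}
The 4th edge added is Oslo–Tokyo.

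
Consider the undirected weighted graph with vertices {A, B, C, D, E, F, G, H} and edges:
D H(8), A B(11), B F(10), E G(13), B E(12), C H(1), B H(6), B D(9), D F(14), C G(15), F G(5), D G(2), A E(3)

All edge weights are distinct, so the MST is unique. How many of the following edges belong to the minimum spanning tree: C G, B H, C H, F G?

Kruskal's algorithm — process edges by increasing weight (ties by edge label):
C H (1): add — endpoints in different components.
D G (2): add — endpoints in different components.
A E (3): add — endpoints in different components.
F G (5): add — endpoints in different components.
B H (6): add — endpoints in different components.
D H (8): add — endpoints in different components.
B D (9): skip — B and D already connected.
B F (10): skip — B and F already connected.
A B (11): add — endpoints in different components.
MST edge set: {C H, D G, A E, F G, B H, D H, A B}.
Of the listed edges, {B H, C H, F G} are in the MST → 3.

3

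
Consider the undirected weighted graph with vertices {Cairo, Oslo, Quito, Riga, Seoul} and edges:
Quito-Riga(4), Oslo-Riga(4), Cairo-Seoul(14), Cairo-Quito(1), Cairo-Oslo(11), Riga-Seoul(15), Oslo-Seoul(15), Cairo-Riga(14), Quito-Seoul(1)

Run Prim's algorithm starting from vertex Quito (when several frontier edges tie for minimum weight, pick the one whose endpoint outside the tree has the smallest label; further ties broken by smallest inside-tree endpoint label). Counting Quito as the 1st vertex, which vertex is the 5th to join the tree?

Grow the tree from Quito using Prim:
Step 1: cheapest edge leaving the tree is Cairo-Quito (1); add Cairo.
Step 2: cheapest edge leaving the tree is Quito-Seoul (1); add Seoul.
Step 3: cheapest edge leaving the tree is Quito-Riga (4); add Riga.
Step 4: cheapest edge leaving the tree is Oslo-Riga (4); add Oslo.
Vertex order: Quito, Cairo, Seoul, Riga, Oslo. The 5th vertex is Oslo.

Oslo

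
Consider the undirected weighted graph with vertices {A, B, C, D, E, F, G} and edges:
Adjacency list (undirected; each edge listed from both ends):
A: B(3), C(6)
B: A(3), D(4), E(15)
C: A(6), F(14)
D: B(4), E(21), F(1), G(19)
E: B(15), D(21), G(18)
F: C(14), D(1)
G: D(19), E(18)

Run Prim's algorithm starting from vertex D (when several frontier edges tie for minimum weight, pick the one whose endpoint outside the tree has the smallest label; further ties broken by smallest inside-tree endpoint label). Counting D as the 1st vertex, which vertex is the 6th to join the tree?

Prim, starting at D.
Step 1: frontier [D-F 1, B-D 4, D-G 19, D-E 21] → take D-F (1); add F.
Step 2: frontier [B-D 4, D-G 19, D-E 21, C-F 14] → take B-D (4); add B.
Step 3: frontier [A-B 3, B-E 15, D-G 19, D-E 21, C-F 14] → take A-B (3); add A.
Step 4: frontier [A-C 6, B-E 15, D-G 19, D-E 21, C-F 14] → take A-C (6); add C.
Step 5: frontier [B-E 15, D-G 19, D-E 21] → take B-E (15); add E.
Step 6: frontier [D-G 19, E-G 18] → take E-G (18); add G.
Vertex order: D, F, B, A, C, E, G. The 6th vertex is E.

E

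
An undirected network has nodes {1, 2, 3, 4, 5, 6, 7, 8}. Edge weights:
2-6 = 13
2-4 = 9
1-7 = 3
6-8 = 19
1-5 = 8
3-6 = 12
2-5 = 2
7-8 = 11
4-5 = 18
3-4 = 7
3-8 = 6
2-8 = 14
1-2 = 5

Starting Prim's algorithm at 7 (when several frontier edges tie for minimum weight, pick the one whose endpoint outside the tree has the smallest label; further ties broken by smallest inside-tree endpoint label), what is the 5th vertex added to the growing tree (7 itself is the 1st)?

4

Grow the tree from 7 using Prim:
Step 1: cheapest edge leaving the tree is 1-7 (3); add 1.
Step 2: cheapest edge leaving the tree is 1-2 (5); add 2.
Step 3: cheapest edge leaving the tree is 2-5 (2); add 5.
Step 4: cheapest edge leaving the tree is 2-4 (9); add 4.
Step 5: cheapest edge leaving the tree is 3-4 (7); add 3.
Step 6: cheapest edge leaving the tree is 3-8 (6); add 8.
Step 7: cheapest edge leaving the tree is 3-6 (12); add 6.
Vertex order: 7, 1, 2, 5, 4, 3, 8, 6. The 5th vertex is 4.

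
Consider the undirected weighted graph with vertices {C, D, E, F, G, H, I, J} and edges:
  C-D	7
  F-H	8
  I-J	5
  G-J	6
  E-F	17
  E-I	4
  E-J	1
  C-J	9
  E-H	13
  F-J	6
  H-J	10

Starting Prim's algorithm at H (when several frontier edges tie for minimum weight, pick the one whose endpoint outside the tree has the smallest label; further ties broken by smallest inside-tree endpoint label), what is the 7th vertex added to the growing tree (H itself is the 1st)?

C

Grow the tree from H using Prim:
Step 1: cheapest edge leaving the tree is F-H (8); add F.
Step 2: cheapest edge leaving the tree is F-J (6); add J.
Step 3: cheapest edge leaving the tree is E-J (1); add E.
Step 4: cheapest edge leaving the tree is E-I (4); add I.
Step 5: cheapest edge leaving the tree is G-J (6); add G.
Step 6: cheapest edge leaving the tree is C-J (9); add C.
Step 7: cheapest edge leaving the tree is C-D (7); add D.
Vertex order: H, F, J, E, I, G, C, D. The 7th vertex is C.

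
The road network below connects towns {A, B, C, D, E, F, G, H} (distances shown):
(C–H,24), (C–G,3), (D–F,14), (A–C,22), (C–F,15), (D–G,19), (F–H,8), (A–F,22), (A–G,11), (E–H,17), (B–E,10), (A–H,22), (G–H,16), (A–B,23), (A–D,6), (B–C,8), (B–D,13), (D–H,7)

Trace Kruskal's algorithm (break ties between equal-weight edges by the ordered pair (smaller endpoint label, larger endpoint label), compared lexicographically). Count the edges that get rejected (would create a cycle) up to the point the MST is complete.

Kruskal's algorithm — process edges by increasing weight (ties by edge label):
C–G (3): add — endpoints in different components.
A–D (6): add — endpoints in different components.
D–H (7): add — endpoints in different components.
B–C (8): add — endpoints in different components.
F–H (8): add — endpoints in different components.
B–E (10): add — endpoints in different components.
A–G (11): add — endpoints in different components.
Edges rejected before the tree was complete: 0.

0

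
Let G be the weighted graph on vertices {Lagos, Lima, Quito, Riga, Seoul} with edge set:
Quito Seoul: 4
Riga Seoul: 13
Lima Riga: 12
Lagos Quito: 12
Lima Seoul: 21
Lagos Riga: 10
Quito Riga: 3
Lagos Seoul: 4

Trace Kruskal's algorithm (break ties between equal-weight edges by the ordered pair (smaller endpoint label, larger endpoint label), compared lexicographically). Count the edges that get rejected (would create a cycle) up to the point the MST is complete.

2

Kruskal: consider edges lightest-first.
Quito Riga (3): add — endpoints in different components.
Lagos Seoul (4): add — endpoints in different components.
Quito Seoul (4): add — endpoints in different components.
Lagos Riga (10): skip — Lagos and Riga already connected.
Lagos Quito (12): skip — Lagos and Quito already connected.
Lima Riga (12): add — endpoints in different components.
Edges rejected before the tree was complete: 2.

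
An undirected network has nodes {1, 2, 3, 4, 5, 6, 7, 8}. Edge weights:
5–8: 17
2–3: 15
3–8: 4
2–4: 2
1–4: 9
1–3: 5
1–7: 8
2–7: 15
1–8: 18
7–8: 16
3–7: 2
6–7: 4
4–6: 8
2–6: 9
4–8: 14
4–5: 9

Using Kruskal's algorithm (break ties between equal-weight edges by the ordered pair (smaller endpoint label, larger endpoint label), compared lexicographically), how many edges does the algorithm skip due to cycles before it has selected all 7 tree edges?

3

Kruskal's algorithm — process edges by increasing weight (ties by edge label):
2–4 (2): add — endpoints in different components.
3–7 (2): add — endpoints in different components.
3–8 (4): add — endpoints in different components.
6–7 (4): add — endpoints in different components.
1–3 (5): add — endpoints in different components.
1–7 (8): skip — 1 and 7 already connected.
4–6 (8): add — endpoints in different components.
1–4 (9): skip — 1 and 4 already connected.
2–6 (9): skip — 2 and 6 already connected.
4–5 (9): add — endpoints in different components.
Edges rejected before the tree was complete: 3.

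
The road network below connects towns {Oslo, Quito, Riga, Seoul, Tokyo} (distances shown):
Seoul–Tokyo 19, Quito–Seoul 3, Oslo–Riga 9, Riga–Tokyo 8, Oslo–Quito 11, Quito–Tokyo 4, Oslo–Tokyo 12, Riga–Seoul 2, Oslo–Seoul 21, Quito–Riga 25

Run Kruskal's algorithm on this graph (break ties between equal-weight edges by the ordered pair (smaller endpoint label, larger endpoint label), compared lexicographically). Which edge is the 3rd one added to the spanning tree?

Kruskal's algorithm — process edges by increasing weight (ties by edge label):
Riga–Seoul (2): add — endpoints in different components.
Quito–Seoul (3): add — endpoints in different components.
Quito–Tokyo (4): add — endpoints in different components.
Riga–Tokyo (8): skip — Riga and Tokyo already connected.
Oslo–Riga (9): add — endpoints in different components.
The 3rd edge added is Quito–Tokyo.

Quito-Tokyo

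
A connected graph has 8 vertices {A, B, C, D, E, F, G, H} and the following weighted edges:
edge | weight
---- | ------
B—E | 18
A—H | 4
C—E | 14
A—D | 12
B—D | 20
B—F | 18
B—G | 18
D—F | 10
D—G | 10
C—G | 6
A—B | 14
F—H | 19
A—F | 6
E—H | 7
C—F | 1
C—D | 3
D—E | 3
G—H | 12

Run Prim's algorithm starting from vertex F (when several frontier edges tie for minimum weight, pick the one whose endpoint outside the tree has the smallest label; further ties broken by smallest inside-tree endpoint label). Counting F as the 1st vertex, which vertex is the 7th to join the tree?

Grow the tree from F using Prim:
Step 1: cheapest edge leaving the tree is C—F (1); add C.
Step 2: cheapest edge leaving the tree is C—D (3); add D.
Step 3: cheapest edge leaving the tree is D—E (3); add E.
Step 4: cheapest edge leaving the tree is A—F (6); add A.
Step 5: cheapest edge leaving the tree is A—H (4); add H.
Step 6: cheapest edge leaving the tree is C—G (6); add G.
Step 7: cheapest edge leaving the tree is A—B (14); add B.
Vertex order: F, C, D, E, A, H, G, B. The 7th vertex is G.

G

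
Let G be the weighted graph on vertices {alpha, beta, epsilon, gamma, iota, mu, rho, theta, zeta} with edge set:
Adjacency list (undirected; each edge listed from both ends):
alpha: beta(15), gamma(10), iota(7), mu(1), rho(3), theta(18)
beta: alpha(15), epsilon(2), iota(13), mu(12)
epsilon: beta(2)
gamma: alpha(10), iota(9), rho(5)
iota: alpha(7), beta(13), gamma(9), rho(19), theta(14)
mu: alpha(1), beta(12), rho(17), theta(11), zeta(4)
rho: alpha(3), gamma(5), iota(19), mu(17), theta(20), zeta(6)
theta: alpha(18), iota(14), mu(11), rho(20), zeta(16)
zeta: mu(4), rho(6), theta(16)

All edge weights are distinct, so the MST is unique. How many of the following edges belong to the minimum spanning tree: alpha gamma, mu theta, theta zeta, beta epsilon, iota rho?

Kruskal's algorithm — process edges by increasing weight (ties by edge label):
alpha mu (1): add — endpoints in different components.
beta epsilon (2): add — endpoints in different components.
alpha rho (3): add — endpoints in different components.
mu zeta (4): add — endpoints in different components.
gamma rho (5): add — endpoints in different components.
rho zeta (6): skip — rho and zeta already connected.
alpha iota (7): add — endpoints in different components.
gamma iota (9): skip — iota and gamma already connected.
alpha gamma (10): skip — alpha and gamma already connected.
mu theta (11): add — endpoints in different components.
beta mu (12): add — endpoints in different components.
MST edge set: {alpha mu, beta epsilon, alpha rho, mu zeta, gamma rho, alpha iota, mu theta, beta mu}.
Of the listed edges, {mu theta, beta epsilon} are in the MST → 2.

2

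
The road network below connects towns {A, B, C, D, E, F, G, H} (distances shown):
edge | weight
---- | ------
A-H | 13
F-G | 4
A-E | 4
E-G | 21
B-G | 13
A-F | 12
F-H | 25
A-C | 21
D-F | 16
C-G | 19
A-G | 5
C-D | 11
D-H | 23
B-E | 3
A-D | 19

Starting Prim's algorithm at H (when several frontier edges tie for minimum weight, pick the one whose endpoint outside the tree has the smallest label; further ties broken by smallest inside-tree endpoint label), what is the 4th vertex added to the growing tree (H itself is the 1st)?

Grow the tree from H using Prim:
Step 1: cheapest edge leaving the tree is A-H (13); add A.
Step 2: cheapest edge leaving the tree is A-E (4); add E.
Step 3: cheapest edge leaving the tree is B-E (3); add B.
Step 4: cheapest edge leaving the tree is A-G (5); add G.
Step 5: cheapest edge leaving the tree is F-G (4); add F.
Step 6: cheapest edge leaving the tree is D-F (16); add D.
Step 7: cheapest edge leaving the tree is C-D (11); add C.
Vertex order: H, A, E, B, G, F, D, C. The 4th vertex is B.

B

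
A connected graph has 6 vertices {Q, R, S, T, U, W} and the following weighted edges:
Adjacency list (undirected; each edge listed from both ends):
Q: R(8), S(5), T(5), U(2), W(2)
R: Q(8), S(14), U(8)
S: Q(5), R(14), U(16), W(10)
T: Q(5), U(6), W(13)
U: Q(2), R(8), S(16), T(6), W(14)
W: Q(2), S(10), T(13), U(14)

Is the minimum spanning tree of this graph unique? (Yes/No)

Kruskal's algorithm — process edges by increasing weight (ties by edge label):
Q–U (2): add — endpoints in different components.
Q–W (2): add — endpoints in different components.
Q–S (5): add — endpoints in different components.
Q–T (5): add — endpoints in different components.
T–U (6): skip — T and U already connected.
Q–R (8): add — endpoints in different components.
Non-tree edge R–U has weight 8, equal to the heaviest edge on its tree cycle — swapping gives another MST of the same weight. Not unique.

No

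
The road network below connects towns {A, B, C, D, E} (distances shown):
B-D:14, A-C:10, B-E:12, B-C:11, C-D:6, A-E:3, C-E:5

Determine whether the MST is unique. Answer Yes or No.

Yes

Kruskal's algorithm — process edges by increasing weight (ties by edge label):
A-E (3): add — endpoints in different components.
C-E (5): add — endpoints in different components.
C-D (6): add — endpoints in different components.
A-C (10): skip — A and C already connected.
B-C (11): add — endpoints in different components.
Every non-tree edge has weight strictly greater than the heaviest edge on the tree path between its endpoints, so the MST is unique.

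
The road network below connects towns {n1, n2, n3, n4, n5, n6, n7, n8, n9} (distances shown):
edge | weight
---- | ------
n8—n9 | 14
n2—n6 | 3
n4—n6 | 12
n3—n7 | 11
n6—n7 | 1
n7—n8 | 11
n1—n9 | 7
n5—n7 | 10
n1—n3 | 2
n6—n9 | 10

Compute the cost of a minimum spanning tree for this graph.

Kruskal: consider edges lightest-first.
n6—n7 (1): add — endpoints in different components.
n1—n3 (2): add — endpoints in different components.
n2—n6 (3): add — endpoints in different components.
n1—n9 (7): add — endpoints in different components.
n5—n7 (10): add — endpoints in different components.
n6—n9 (10): add — endpoints in different components.
n3—n7 (11): skip — n3 and n7 already connected.
n7—n8 (11): add — endpoints in different components.
n4—n6 (12): add — endpoints in different components.
MST edges: n6—n7, n1—n3, n2—n6, n1—n9, n5—n7, n6—n9, n7—n8, n4—n6; total weight 1+2+3+7+10+10+11+12 = 56.

56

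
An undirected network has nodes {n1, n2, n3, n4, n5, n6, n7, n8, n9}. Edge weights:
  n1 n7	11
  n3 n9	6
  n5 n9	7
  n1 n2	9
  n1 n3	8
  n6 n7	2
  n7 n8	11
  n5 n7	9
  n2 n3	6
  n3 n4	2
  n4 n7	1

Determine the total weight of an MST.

43

Prim, starting at n6.
Step 1: cheapest edge leaving the tree is n6 n7 (2); add n7.
Step 2: cheapest edge leaving the tree is n4 n7 (1); add n4.
Step 3: cheapest edge leaving the tree is n3 n4 (2); add n3.
Step 4: cheapest edge leaving the tree is n2 n3 (6); add n2.
Step 5: cheapest edge leaving the tree is n3 n9 (6); add n9.
Step 6: cheapest edge leaving the tree is n5 n9 (7); add n5.
Step 7: cheapest edge leaving the tree is n1 n3 (8); add n1.
Step 8: cheapest edge leaving the tree is n7 n8 (11); add n8.
MST edges: n6 n7, n4 n7, n3 n4, n2 n3, n3 n9, n5 n9, n1 n3, n7 n8; total weight 2+1+2+6+6+7+8+11 = 43.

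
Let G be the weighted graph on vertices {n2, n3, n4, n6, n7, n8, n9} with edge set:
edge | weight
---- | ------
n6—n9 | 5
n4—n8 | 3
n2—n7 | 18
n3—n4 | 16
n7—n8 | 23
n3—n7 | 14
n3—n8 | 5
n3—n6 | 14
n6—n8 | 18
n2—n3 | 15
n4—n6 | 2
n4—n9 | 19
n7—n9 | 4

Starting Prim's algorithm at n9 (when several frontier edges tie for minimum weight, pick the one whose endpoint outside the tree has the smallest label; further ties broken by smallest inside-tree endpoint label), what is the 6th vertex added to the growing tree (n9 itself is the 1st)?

n3

Prim's algorithm from n9:
Step 1: cheapest edge leaving the tree is n7—n9 (4); add n7.
Step 2: cheapest edge leaving the tree is n6—n9 (5); add n6.
Step 3: cheapest edge leaving the tree is n4—n6 (2); add n4.
Step 4: cheapest edge leaving the tree is n4—n8 (3); add n8.
Step 5: cheapest edge leaving the tree is n3—n8 (5); add n3.
Step 6: cheapest edge leaving the tree is n2—n3 (15); add n2.
Vertex order: n9, n7, n6, n4, n8, n3, n2. The 6th vertex is n3.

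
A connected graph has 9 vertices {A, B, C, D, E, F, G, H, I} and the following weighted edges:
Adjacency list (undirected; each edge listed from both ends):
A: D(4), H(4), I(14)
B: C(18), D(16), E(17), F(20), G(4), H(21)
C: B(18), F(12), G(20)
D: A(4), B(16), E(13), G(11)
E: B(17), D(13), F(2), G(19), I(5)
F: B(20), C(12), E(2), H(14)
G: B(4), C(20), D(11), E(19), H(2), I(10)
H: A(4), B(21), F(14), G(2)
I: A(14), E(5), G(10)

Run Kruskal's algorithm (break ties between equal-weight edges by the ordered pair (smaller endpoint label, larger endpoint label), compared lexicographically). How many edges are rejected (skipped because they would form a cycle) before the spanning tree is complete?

Kruskal: consider edges lightest-first.
E–F (2): add — endpoints in different components.
G–H (2): add — endpoints in different components.
A–D (4): add — endpoints in different components.
A–H (4): add — endpoints in different components.
B–G (4): add — endpoints in different components.
E–I (5): add — endpoints in different components.
G–I (10): add — endpoints in different components.
D–G (11): skip — D and G already connected.
C–F (12): add — endpoints in different components.
Edges rejected before the tree was complete: 1.

1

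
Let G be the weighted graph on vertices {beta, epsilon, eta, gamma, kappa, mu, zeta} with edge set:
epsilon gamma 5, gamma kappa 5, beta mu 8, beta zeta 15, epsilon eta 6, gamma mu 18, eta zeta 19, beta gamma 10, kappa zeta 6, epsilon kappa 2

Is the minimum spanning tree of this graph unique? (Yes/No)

Kruskal: consider edges lightest-first.
epsilon kappa (2): add — endpoints in different components.
epsilon gamma (5): add — endpoints in different components.
gamma kappa (5): skip — kappa and gamma already connected.
epsilon eta (6): add — endpoints in different components.
kappa zeta (6): add — endpoints in different components.
beta mu (8): add — endpoints in different components.
beta gamma (10): add — endpoints in different components.
Non-tree edge gamma kappa has weight 5, equal to the heaviest edge on its tree cycle — swapping gives another MST of the same weight. Not unique.

No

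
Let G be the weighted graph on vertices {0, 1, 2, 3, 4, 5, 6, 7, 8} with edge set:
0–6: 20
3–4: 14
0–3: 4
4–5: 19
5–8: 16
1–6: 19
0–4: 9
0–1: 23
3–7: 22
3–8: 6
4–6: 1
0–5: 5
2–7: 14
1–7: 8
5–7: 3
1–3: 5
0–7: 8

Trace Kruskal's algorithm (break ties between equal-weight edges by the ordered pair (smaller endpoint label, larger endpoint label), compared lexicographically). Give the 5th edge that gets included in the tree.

Kruskal: consider edges lightest-first.
4–6 (1): add — endpoints in different components.
5–7 (3): add — endpoints in different components.
0–3 (4): add — endpoints in different components.
0–5 (5): add — endpoints in different components.
1–3 (5): add — endpoints in different components.
3–8 (6): add — endpoints in different components.
0–7 (8): skip — 0 and 7 already connected.
1–7 (8): skip — 1 and 7 already connected.
0–4 (9): add — endpoints in different components.
2–7 (14): add — endpoints in different components.
The 5th edge added is 1–3.

1-3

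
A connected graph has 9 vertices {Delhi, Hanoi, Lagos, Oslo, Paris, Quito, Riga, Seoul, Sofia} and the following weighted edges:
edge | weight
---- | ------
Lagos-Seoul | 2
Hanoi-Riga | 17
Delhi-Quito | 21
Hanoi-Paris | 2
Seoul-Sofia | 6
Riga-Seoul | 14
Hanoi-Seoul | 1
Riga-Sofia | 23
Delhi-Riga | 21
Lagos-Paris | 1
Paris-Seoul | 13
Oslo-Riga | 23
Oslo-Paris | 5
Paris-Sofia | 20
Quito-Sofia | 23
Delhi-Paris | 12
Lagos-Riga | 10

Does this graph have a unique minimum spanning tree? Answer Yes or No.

No

Kruskal's algorithm — process edges by increasing weight (ties by edge label):
Hanoi-Seoul (1): add — endpoints in different components.
Lagos-Paris (1): add — endpoints in different components.
Hanoi-Paris (2): add — endpoints in different components.
Lagos-Seoul (2): skip — Lagos and Seoul already connected.
Oslo-Paris (5): add — endpoints in different components.
Seoul-Sofia (6): add — endpoints in different components.
Lagos-Riga (10): add — endpoints in different components.
Delhi-Paris (12): add — endpoints in different components.
Paris-Seoul (13): skip — Seoul and Paris already connected.
Riga-Seoul (14): skip — Riga and Seoul already connected.
Hanoi-Riga (17): skip — Riga and Hanoi already connected.
Paris-Sofia (20): skip — Paris and Sofia already connected.
Delhi-Quito (21): add — endpoints in different components.
Non-tree edge Lagos-Seoul has weight 2, equal to the heaviest edge on its tree cycle — swapping gives another MST of the same weight. Not unique.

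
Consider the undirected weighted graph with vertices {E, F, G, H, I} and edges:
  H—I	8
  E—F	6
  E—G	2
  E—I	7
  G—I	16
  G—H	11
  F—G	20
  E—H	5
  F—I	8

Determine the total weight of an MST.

Grow the tree from E using Prim:
Step 1: frontier [E—G 2, E—H 5, E—F 6, E—I 7] → take E—G (2); add G.
Step 2: frontier [E—H 5, E—F 6, E—I 7, G—H 11, G—I 16, F—G 20] → take E—H (5); add H.
Step 3: frontier [E—F 6, E—I 7, G—I 16, F—G 20, H—I 8] → take E—F (6); add F.
Step 4: frontier [E—I 7, F—I 8, G—I 16, H—I 8] → take E—I (7); add I.
MST edges: E—G, E—H, E—F, E—I; total weight 2+5+6+7 = 20.

20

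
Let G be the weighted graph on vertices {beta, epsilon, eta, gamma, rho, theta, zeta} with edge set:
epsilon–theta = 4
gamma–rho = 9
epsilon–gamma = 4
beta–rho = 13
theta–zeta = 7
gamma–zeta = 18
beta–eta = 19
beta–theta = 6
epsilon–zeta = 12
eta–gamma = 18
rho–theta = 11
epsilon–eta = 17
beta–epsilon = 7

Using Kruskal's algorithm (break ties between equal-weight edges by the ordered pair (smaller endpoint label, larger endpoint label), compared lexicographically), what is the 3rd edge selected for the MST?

Sort edges by weight, then run Kruskal:
epsilon–gamma (4): add. Components now {rho} {beta} {eta} {epsilon,gamma} {zeta} {theta}
epsilon–theta (4): add. Components now {rho} {beta} {eta} {epsilon,gamma,theta} {zeta}
beta–theta (6): add. Components now {rho} {beta,epsilon,gamma,theta} {eta} {zeta}
beta–epsilon (7): skip — beta and epsilon already connected.
theta–zeta (7): add. Components now {rho} {beta,epsilon,gamma,theta,zeta} {eta}
gamma–rho (9): add. Components now {beta,epsilon,gamma,rho,theta,zeta} {eta}
rho–theta (11): skip — rho and theta already connected.
epsilon–zeta (12): skip — epsilon and zeta already connected.
beta–rho (13): skip — rho and beta already connected.
epsilon–eta (17): add. Components now {beta,epsilon,eta,gamma,rho,theta,zeta}
The 3rd edge added is beta–theta.

beta-theta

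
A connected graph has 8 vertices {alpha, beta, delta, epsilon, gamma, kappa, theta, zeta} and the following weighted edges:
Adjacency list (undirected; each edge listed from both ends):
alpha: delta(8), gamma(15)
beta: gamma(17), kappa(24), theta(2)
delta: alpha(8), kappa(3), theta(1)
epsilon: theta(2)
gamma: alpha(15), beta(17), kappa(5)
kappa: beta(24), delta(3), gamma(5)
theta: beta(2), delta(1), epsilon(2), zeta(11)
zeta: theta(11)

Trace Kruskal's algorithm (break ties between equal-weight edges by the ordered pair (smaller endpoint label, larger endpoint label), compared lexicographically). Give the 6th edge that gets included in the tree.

alpha-delta

Kruskal: consider edges lightest-first.
delta theta (1): add — endpoints in different components.
beta theta (2): add — endpoints in different components.
epsilon theta (2): add — endpoints in different components.
delta kappa (3): add — endpoints in different components.
gamma kappa (5): add — endpoints in different components.
alpha delta (8): add — endpoints in different components.
theta zeta (11): add — endpoints in different components.
The 6th edge added is alpha delta.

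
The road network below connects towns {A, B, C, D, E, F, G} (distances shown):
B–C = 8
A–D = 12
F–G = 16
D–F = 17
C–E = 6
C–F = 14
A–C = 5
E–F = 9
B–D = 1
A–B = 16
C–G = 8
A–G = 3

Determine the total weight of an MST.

Prim's algorithm from G:
Step 1: cheapest edge leaving the tree is A–G (3); add A.
Step 2: cheapest edge leaving the tree is A–C (5); add C.
Step 3: cheapest edge leaving the tree is C–E (6); add E.
Step 4: cheapest edge leaving the tree is B–C (8); add B.
Step 5: cheapest edge leaving the tree is B–D (1); add D.
Step 6: cheapest edge leaving the tree is E–F (9); add F.
MST edges: A–G, A–C, C–E, B–C, B–D, E–F; total weight 3+5+6+8+1+9 = 32.

32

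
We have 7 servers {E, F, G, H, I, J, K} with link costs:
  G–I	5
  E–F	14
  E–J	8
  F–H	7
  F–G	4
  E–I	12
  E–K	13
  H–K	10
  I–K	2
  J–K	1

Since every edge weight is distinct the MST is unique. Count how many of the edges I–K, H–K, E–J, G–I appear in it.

3

Kruskal's algorithm — process edges by increasing weight (ties by edge label):
J–K (1): add — endpoints in different components.
I–K (2): add — endpoints in different components.
F–G (4): add — endpoints in different components.
G–I (5): add — endpoints in different components.
F–H (7): add — endpoints in different components.
E–J (8): add — endpoints in different components.
MST edge set: {J–K, I–K, F–G, G–I, F–H, E–J}.
Of the listed edges, {I–K, E–J, G–I} are in the MST → 3.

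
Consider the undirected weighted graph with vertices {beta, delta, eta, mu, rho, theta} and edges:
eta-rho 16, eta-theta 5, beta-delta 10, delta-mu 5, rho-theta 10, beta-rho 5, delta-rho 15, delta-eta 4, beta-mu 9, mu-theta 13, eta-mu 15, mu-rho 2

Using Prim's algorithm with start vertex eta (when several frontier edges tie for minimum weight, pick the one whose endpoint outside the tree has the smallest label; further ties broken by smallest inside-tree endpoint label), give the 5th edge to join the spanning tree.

eta-theta

Prim, starting at eta.
Step 1: frontier [delta-eta 4, eta-theta 5, eta-mu 15, eta-rho 16] → take delta-eta (4); add delta.
Step 2: frontier [delta-mu 5, beta-delta 10, delta-rho 15, eta-theta 5, eta-mu 15, eta-rho 16] → take delta-mu (5); add mu.
Step 3: frontier [beta-delta 10, delta-rho 15, eta-theta 5, eta-rho 16, mu-rho 2, beta-mu 9, mu-theta 13] → take mu-rho (2); add rho.
Step 4: frontier [beta-delta 10, eta-theta 5, beta-mu 9, mu-theta 13, beta-rho 5, rho-theta 10] → take beta-rho (5); add beta.
Step 5: frontier [eta-theta 5, mu-theta 13, rho-theta 10] → take eta-theta (5); add theta.
The 5th edge added is eta-theta.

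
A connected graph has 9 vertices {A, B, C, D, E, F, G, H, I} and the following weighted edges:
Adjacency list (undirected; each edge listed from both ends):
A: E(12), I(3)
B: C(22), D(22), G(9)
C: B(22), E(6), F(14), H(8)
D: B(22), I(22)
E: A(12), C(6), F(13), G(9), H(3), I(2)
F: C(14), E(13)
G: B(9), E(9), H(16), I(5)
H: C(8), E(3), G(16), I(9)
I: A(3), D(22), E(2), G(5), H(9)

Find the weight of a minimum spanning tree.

63

Kruskal: consider edges lightest-first.
E–I (2): add — endpoints in different components.
A–I (3): add — endpoints in different components.
E–H (3): add — endpoints in different components.
G–I (5): add — endpoints in different components.
C–E (6): add — endpoints in different components.
C–H (8): skip — C and H already connected.
B–G (9): add — endpoints in different components.
E–G (9): skip — E and G already connected.
H–I (9): skip — H and I already connected.
A–E (12): skip — A and E already connected.
E–F (13): add — endpoints in different components.
C–F (14): skip — C and F already connected.
G–H (16): skip — G and H already connected.
B–C (22): skip — B and C already connected.
B–D (22): add — endpoints in different components.
MST edges: E–I, A–I, E–H, G–I, C–E, B–G, E–F, B–D; total weight 2+3+3+5+6+9+13+22 = 63.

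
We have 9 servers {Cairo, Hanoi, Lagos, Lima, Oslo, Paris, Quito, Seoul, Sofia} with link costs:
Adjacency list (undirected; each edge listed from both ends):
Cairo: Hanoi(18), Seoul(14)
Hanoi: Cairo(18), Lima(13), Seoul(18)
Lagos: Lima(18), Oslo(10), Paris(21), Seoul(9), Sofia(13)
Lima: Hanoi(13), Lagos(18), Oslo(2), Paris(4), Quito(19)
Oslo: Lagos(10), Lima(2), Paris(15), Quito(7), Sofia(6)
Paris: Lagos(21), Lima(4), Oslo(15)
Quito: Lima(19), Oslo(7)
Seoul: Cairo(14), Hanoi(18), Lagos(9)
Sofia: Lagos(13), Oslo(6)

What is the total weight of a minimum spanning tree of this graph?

Grow the tree from Lima using Prim:
Step 1: cheapest edge leaving the tree is Lima—Oslo (2); add Oslo.
Step 2: cheapest edge leaving the tree is Lima—Paris (4); add Paris.
Step 3: cheapest edge leaving the tree is Oslo—Sofia (6); add Sofia.
Step 4: cheapest edge leaving the tree is Oslo—Quito (7); add Quito.
Step 5: cheapest edge leaving the tree is Lagos—Oslo (10); add Lagos.
Step 6: cheapest edge leaving the tree is Lagos—Seoul (9); add Seoul.
Step 7: cheapest edge leaving the tree is Hanoi—Lima (13); add Hanoi.
Step 8: cheapest edge leaving the tree is Cairo—Seoul (14); add Cairo.
MST edges: Lima—Oslo, Lima—Paris, Oslo—Sofia, Oslo—Quito, Lagos—Oslo, Lagos—Seoul, Hanoi—Lima, Cairo—Seoul; total weight 2+4+6+7+10+9+13+14 = 65.

65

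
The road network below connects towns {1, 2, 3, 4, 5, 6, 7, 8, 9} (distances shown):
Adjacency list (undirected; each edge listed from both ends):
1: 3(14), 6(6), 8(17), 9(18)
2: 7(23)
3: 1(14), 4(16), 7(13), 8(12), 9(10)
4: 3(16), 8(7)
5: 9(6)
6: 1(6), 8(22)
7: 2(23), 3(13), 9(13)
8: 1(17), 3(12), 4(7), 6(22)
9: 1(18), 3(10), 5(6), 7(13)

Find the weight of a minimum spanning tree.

Grow the tree from 5 using Prim:
Step 1: cheapest edge leaving the tree is 5–9 (6); add 9.
Step 2: cheapest edge leaving the tree is 3–9 (10); add 3.
Step 3: cheapest edge leaving the tree is 3–8 (12); add 8.
Step 4: cheapest edge leaving the tree is 4–8 (7); add 4.
Step 5: cheapest edge leaving the tree is 3–7 (13); add 7.
Step 6: cheapest edge leaving the tree is 1–3 (14); add 1.
Step 7: cheapest edge leaving the tree is 1–6 (6); add 6.
Step 8: cheapest edge leaving the tree is 2–7 (23); add 2.
MST edges: 5–9, 3–9, 3–8, 4–8, 3–7, 1–3, 1–6, 2–7; total weight 6+10+12+7+13+14+6+23 = 91.

91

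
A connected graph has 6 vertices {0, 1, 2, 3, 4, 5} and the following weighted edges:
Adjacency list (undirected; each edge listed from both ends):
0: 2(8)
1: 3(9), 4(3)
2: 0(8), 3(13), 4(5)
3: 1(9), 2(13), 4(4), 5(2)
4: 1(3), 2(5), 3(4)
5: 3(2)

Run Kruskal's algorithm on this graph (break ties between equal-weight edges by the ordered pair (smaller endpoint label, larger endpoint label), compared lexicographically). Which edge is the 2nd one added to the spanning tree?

Kruskal: consider edges lightest-first.
3—5 (2): add — endpoints in different components.
1—4 (3): add — endpoints in different components.
3—4 (4): add — endpoints in different components.
2—4 (5): add — endpoints in different components.
0—2 (8): add — endpoints in different components.
The 2nd edge added is 1—4.

1-4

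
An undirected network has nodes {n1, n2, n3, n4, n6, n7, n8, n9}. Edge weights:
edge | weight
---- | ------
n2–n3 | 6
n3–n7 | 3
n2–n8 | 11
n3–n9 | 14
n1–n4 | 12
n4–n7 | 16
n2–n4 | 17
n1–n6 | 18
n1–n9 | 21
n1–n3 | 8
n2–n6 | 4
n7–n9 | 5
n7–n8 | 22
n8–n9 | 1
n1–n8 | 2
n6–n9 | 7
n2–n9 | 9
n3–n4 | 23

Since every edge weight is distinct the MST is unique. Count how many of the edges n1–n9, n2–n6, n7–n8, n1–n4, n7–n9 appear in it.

3

Sort edges by weight, then run Kruskal:
n8–n9 (1): add — endpoints in different components.
n1–n8 (2): add — endpoints in different components.
n3–n7 (3): add — endpoints in different components.
n2–n6 (4): add — endpoints in different components.
n7–n9 (5): add — endpoints in different components.
n2–n3 (6): add — endpoints in different components.
n6–n9 (7): skip — n9 and n6 already connected.
n1–n3 (8): skip — n1 and n3 already connected.
n2–n9 (9): skip — n9 and n2 already connected.
n2–n8 (11): skip — n2 and n8 already connected.
n1–n4 (12): add — endpoints in different components.
MST edge set: {n8–n9, n1–n8, n3–n7, n2–n6, n7–n9, n2–n3, n1–n4}.
Of the listed edges, {n2–n6, n1–n4, n7–n9} are in the MST → 3.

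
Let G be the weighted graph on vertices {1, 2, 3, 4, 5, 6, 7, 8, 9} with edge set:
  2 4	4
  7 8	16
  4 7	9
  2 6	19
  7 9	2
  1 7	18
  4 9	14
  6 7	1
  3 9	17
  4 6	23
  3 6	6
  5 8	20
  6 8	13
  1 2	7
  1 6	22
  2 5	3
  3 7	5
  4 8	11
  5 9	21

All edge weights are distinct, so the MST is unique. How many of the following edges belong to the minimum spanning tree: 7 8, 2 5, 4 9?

Kruskal: consider edges lightest-first.
6 7 (1): add — endpoints in different components.
7 9 (2): add — endpoints in different components.
2 5 (3): add — endpoints in different components.
2 4 (4): add — endpoints in different components.
3 7 (5): add — endpoints in different components.
3 6 (6): skip — 3 and 6 already connected.
1 2 (7): add — endpoints in different components.
4 7 (9): add — endpoints in different components.
4 8 (11): add — endpoints in different components.
MST edge set: {6 7, 7 9, 2 5, 2 4, 3 7, 1 2, 4 7, 4 8}.
Of the listed edges, {2 5} are in the MST → 1.

1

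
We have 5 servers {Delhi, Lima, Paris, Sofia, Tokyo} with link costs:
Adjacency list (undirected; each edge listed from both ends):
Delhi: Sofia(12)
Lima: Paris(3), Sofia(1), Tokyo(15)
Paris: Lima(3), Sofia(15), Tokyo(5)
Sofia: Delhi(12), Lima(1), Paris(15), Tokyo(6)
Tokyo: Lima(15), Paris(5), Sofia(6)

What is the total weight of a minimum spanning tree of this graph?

Prim, starting at Delhi.
Step 1: frontier [Delhi—Sofia 12] → take Delhi—Sofia (12); add Sofia.
Step 2: frontier [Lima—Sofia 1, Sofia—Tokyo 6, Paris—Sofia 15] → take Lima—Sofia (1); add Lima.
Step 3: frontier [Lima—Paris 3, Lima—Tokyo 15, Sofia—Tokyo 6, Paris—Sofia 15] → take Lima—Paris (3); add Paris.
Step 4: frontier [Lima—Tokyo 15, Paris—Tokyo 5, Sofia—Tokyo 6] → take Paris—Tokyo (5); add Tokyo.
MST edges: Delhi—Sofia, Lima—Sofia, Lima—Paris, Paris—Tokyo; total weight 12+1+3+5 = 21.

21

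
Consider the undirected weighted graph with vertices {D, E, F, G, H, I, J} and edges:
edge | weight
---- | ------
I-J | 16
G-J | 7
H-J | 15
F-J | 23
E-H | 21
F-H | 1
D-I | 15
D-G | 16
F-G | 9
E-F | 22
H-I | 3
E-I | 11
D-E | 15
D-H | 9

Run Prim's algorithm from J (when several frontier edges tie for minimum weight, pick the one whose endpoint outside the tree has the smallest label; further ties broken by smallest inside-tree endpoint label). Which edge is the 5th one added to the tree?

D-H

Grow the tree from J using Prim:
Step 1: frontier [G-J 7, H-J 15, I-J 16, F-J 23] → take G-J (7); add G.
Step 2: frontier [F-G 9, D-G 16, H-J 15, I-J 16, F-J 23] → take F-G (9); add F.
Step 3: frontier [F-H 1, E-F 22, D-G 16, H-J 15, I-J 16] → take F-H (1); add H.
Step 4: frontier [E-F 22, D-G 16, H-I 3, D-H 9, E-H 21, I-J 16] → take H-I (3); add I.
Step 5: frontier [E-F 22, D-G 16, D-H 9, E-H 21, E-I 11, D-I 15] → take D-H (9); add D.
Step 6: frontier [D-E 15, E-F 22, E-H 21, E-I 11] → take E-I (11); add E.
The 5th edge added is D-H.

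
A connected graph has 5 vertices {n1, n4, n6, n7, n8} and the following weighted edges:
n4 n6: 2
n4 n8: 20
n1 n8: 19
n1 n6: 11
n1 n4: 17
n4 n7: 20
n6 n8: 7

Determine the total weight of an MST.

40

Sort edges by weight, then run Kruskal:
n4 n6 (2): add. Components now {n4,n6} {n7} {n1} {n8}
n6 n8 (7): add. Components now {n4,n6,n8} {n7} {n1}
n1 n6 (11): add. Components now {n1,n4,n6,n8} {n7}
n1 n4 (17): skip — n4 and n1 already connected.
n1 n8 (19): skip — n1 and n8 already connected.
n4 n7 (20): add. Components now {n1,n4,n6,n7,n8}
MST edges: n4 n6, n6 n8, n1 n6, n4 n7; total weight 2+7+11+20 = 40.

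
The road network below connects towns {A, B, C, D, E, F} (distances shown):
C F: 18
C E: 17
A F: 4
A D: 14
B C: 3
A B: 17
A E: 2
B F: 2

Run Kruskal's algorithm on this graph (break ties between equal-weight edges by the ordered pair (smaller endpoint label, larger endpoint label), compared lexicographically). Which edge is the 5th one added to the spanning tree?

A-D

Kruskal: consider edges lightest-first.
A E (2): add — endpoints in different components.
B F (2): add — endpoints in different components.
B C (3): add — endpoints in different components.
A F (4): add — endpoints in different components.
A D (14): add — endpoints in different components.
The 5th edge added is A D.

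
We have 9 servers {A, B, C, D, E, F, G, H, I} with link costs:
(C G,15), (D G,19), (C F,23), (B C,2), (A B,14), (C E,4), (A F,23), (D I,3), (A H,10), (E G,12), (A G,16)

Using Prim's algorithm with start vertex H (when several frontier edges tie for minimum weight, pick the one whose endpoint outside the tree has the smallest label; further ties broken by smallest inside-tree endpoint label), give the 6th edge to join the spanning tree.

D-G

Prim, starting at H.
Step 1: frontier [A H 10] → take A H (10); add A.
Step 2: frontier [A B 14, A G 16, A F 23] → take A B (14); add B.
Step 3: frontier [A G 16, A F 23, B C 2] → take B C (2); add C.
Step 4: frontier [A G 16, A F 23, C E 4, C G 15, C F 23] → take C E (4); add E.
Step 5: frontier [A G 16, A F 23, C G 15, C F 23, E G 12] → take E G (12); add G.
Step 6: frontier [A F 23, C F 23, D G 19] → take D G (19); add D.
Step 7: frontier [A F 23, C F 23, D I 3] → take D I (3); add I.
Step 8: frontier [A F 23, C F 23] → take A F (23); add F.
The 6th edge added is D G.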